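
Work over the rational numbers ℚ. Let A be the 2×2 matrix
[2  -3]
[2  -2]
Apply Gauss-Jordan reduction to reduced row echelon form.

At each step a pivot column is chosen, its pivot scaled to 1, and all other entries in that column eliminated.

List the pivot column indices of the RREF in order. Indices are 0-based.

pivot columns: 0, 1

step 1: normalize row 0 (÷2) = (1, -3/2)
  row 1: subtract 2×row0 = (0, 1)
step 2: normalize row 1 (÷1) = (0, 1)
  row 0: subtract -3/2×row1 = (1, 0)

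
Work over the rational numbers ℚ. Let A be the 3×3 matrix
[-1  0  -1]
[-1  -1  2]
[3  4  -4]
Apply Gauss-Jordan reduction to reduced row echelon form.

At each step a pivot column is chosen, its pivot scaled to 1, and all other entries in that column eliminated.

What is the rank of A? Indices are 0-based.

rank = 3

step 1: normalize row 0 (÷-1) = (1, 0, 1)
  row 1: subtract -1×row0 = (0, -1, 3)
  row 2: subtract 3×row0 = (0, 4, -7)
step 2: normalize row 1 (÷-1) = (0, 1, -3)
  row 2: subtract 4×row1 = (0, 0, 5)
step 3: normalize row 2 (÷5) = (0, 0, 1)
  row 0: subtract 1×row2 = (1, 0, 0)
  row 1: subtract -3×row2 = (0, 1, 0)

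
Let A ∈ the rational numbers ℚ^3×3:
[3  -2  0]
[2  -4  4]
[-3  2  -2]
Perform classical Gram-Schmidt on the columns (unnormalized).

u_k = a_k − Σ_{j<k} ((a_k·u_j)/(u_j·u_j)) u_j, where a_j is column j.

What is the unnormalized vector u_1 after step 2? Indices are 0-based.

u_1 = (8/11, -24/11, -8/11)

Step 1: u_0 = a_0 = (3, 2, -3).
Step 2: u_1 = a_1 − (-10/11)·u_0 = (8/11, -24/11, -8/11).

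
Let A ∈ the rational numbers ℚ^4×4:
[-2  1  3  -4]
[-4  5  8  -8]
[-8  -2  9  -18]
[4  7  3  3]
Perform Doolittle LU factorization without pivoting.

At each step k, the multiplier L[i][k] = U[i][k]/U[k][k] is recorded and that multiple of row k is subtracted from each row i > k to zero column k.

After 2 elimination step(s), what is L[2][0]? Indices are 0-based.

L[2][0] = 4

k=0: U[0][0]=-2
  eliminate (1,0): mult=2, new row 1: (0, 3, 2, 0); set L[1][0]=2
  eliminate (2,0): mult=4, new row 2: (0, -6, -3, -2); set L[2][0]=4
  eliminate (3,0): mult=-2, new row 3: (0, 9, 9, -5); set L[3][0]=-2
k=1: U[1][1]=3
  eliminate (2,1): mult=-2, new row 2: (0, 0, 1, -2); set L[2][1]=-2
  eliminate (3,1): mult=3, new row 3: (0, 0, 3, -5); set L[3][1]=3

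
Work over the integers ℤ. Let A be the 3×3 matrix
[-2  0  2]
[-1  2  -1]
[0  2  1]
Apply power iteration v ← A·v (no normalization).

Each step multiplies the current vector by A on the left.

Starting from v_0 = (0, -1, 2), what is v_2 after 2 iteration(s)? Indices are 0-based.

v_2 = (-8, -12, -8)

v_0 = (0, -1, 2).
v_1 = A·v_0 = (4, -4, 0).
v_2 = A·v_1 = (-8, -12, -8).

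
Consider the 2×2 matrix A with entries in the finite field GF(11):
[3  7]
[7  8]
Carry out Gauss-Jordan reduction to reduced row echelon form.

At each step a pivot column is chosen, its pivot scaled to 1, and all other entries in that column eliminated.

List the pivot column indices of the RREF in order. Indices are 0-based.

[1] R0 /= 3  ⇒  (1, 6)
     R1 -= 7·R0  ⇒  (0, 10)
[2] R1 /= 10  ⇒  (0, 1)
     R0 -= 6·R1  ⇒  (1, 0)

pivot columns: 0, 1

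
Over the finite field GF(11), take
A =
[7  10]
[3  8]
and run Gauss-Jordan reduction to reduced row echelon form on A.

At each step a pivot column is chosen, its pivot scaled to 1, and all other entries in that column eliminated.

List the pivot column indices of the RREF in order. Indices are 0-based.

pivot columns: 0, 1

pivot(0,0)=7: scale R0 → (1, 3)
  clear (1,0): R1 −= (3)R0 → (0, 10)
pivot(1,1)=10: scale R1 → (0, 1)
  clear (0,1): R0 −= (3)R1 → (1, 0)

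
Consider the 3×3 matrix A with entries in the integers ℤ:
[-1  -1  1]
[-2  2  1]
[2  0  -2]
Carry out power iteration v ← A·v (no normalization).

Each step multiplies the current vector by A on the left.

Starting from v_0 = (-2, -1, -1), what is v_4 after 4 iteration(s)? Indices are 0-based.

v_4 = (-53, -40, 86)

v_0 = (-2, -1, -1).
v_1 = A·v_0 = (2, 1, -2).
v_2 = A·v_1 = (-5, -4, 8).
v_3 = A·v_2 = (17, 10, -26).
v_4 = A·v_3 = (-53, -40, 86).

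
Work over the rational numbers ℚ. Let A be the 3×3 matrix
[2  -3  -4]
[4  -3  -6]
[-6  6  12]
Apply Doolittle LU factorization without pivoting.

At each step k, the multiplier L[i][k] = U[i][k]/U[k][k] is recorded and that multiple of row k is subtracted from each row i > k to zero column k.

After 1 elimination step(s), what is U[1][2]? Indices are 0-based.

U[1][2] = 2

k=0: U[0][0]=2
  eliminate (1,0): mult=2, new row 1: (0, 3, 2); set L[1][0]=2
  eliminate (2,0): mult=-3, new row 2: (0, -3, 0); set L[2][0]=-3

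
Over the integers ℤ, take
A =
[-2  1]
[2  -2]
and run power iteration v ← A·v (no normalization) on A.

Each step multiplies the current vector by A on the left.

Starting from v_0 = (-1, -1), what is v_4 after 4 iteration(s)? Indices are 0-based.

v_0 = (-1, -1).
v_1 = A·v_0 = (1, 0).
v_2 = A·v_1 = (-2, 2).
v_3 = A·v_2 = (6, -8).
v_4 = A·v_3 = (-20, 28).

v_4 = (-20, 28)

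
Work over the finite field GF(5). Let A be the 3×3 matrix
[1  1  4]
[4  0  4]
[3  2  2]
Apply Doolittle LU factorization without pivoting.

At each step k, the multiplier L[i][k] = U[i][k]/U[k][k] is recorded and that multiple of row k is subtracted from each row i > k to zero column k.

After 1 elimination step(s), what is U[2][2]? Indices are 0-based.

U[2][2] = 0

[col 0] pivot 1
  R1 -= 4*R0 → (0, 1, 3)  (L[1][0] := 4)
  R2 -= 3*R0 → (0, 4, 0)  (L[2][0] := 3)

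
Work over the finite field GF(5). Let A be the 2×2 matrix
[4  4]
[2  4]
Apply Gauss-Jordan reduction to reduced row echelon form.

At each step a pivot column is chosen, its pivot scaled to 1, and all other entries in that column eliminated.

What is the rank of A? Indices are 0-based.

[1] R0 /= 4  ⇒  (1, 1)
     R1 -= 2·R0  ⇒  (0, 2)
[2] R1 /= 2  ⇒  (0, 1)
     R0 -= 1·R1  ⇒  (1, 0)

rank = 2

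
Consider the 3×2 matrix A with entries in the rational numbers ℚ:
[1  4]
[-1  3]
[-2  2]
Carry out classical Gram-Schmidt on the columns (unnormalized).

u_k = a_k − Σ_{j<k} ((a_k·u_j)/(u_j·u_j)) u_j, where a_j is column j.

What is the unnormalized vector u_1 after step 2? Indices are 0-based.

Step 1: u_0 = a_0 = (1, -1, -2).
Step 2: u_1 = a_1 − (-1/2)·u_0 = (9/2, 5/2, 1).

u_1 = (9/2, 5/2, 1)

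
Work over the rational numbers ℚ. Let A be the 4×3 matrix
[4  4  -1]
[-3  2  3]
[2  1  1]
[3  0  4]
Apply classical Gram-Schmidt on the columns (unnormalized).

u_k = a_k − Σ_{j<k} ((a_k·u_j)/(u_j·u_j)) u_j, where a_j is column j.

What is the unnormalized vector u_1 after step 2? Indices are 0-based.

u_1 = (52/19, 56/19, 7/19, -18/19)

Step 1: u_0 = a_0 = (4, -3, 2, 3).
Step 2: u_1 = a_1 − (6/19)·u_0 = (52/19, 56/19, 7/19, -18/19).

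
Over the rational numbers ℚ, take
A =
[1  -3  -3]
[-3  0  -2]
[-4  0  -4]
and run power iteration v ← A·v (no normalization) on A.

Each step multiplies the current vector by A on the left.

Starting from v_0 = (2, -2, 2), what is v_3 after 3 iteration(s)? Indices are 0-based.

v_0 = (2, -2, 2).
v_1 = A·v_0 = (2, -10, -16).
v_2 = A·v_1 = (80, 26, 56).
v_3 = A·v_2 = (-166, -352, -544).

v_3 = (-166, -352, -544)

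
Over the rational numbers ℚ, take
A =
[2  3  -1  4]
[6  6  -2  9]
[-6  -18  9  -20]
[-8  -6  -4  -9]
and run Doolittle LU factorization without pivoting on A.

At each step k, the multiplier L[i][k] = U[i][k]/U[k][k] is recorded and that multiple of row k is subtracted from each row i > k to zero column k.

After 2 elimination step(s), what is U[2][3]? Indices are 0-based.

[col 0] pivot 2
  R1 -= 3*R0 → (0, -3, 1, -3)  (L[1][0] := 3)
  R2 -= -3*R0 → (0, -9, 6, -8)  (L[2][0] := -3)
  R3 -= -4*R0 → (0, 6, -8, 7)  (L[3][0] := -4)
[col 1] pivot -3
  R2 -= 3*R1 → (0, 0, 3, 1)  (L[2][1] := 3)
  R3 -= -2*R1 → (0, 0, -6, 1)  (L[3][1] := -2)

U[2][3] = 1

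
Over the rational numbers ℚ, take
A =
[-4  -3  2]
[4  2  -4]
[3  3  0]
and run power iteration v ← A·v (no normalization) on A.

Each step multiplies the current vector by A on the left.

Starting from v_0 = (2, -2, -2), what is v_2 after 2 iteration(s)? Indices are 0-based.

v_0 = (2, -2, -2).
v_1 = A·v_0 = (-6, 12, 0).
v_2 = A·v_1 = (-12, 0, 18).

v_2 = (-12, 0, 18)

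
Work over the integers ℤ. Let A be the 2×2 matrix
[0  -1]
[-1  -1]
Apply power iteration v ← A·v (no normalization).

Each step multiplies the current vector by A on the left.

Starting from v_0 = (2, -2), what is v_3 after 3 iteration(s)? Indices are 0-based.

v_0 = (2, -2).
v_1 = A·v_0 = (2, 0).
v_2 = A·v_1 = (0, -2).
v_3 = A·v_2 = (2, 2).

v_3 = (2, 2)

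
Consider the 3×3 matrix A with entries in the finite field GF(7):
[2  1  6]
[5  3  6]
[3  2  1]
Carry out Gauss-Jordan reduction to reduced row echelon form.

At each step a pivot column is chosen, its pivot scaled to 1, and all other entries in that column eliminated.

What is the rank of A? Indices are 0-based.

step 1: normalize row 0 (÷2) = (1, 4, 3)
  row 1: subtract 5×row0 = (0, 4, 5)
  row 2: subtract 3×row0 = (0, 4, 6)
step 2: normalize row 1 (÷4) = (0, 1, 3)
  row 0: subtract 4×row1 = (1, 0, 5)
  row 2: subtract 4×row1 = (0, 0, 1)
step 3: normalize row 2 (÷1) = (0, 0, 1)
  row 0: subtract 5×row2 = (1, 0, 0)
  row 1: subtract 3×row2 = (0, 1, 0)

rank = 3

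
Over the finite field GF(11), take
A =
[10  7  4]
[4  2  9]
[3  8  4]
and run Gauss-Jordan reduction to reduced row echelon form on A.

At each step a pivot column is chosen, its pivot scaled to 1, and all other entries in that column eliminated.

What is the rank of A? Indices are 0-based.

rank = 3

pivot(0,0)=10: scale R0 → (1, 4, 7)
  clear (1,0): R1 −= (4)R0 → (0, 8, 3)
  clear (2,0): R2 −= (3)R0 → (0, 7, 5)
pivot(1,1)=8: scale R1 → (0, 1, 10)
  clear (0,1): R0 −= (4)R1 → (1, 0, 0)
  clear (2,1): R2 −= (7)R1 → (0, 0, 1)
pivot(2,2)=1: scale R2 → (0, 0, 1)
  clear (1,2): R1 −= (10)R2 → (0, 1, 0)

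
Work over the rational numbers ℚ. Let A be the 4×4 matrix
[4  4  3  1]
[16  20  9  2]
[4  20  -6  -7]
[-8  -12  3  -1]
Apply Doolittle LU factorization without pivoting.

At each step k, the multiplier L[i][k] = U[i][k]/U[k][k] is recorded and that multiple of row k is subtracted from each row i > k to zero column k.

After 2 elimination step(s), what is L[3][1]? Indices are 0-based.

k=0: U[0][0]=4
  eliminate (1,0): mult=4, new row 1: (0, 4, -3, -2); set L[1][0]=4
  eliminate (2,0): mult=1, new row 2: (0, 16, -9, -8); set L[2][0]=1
  eliminate (3,0): mult=-2, new row 3: (0, -4, 9, 1); set L[3][0]=-2
k=1: U[1][1]=4
  eliminate (2,1): mult=4, new row 2: (0, 0, 3, 0); set L[2][1]=4
  eliminate (3,1): mult=-1, new row 3: (0, 0, 6, -1); set L[3][1]=-1

L[3][1] = -1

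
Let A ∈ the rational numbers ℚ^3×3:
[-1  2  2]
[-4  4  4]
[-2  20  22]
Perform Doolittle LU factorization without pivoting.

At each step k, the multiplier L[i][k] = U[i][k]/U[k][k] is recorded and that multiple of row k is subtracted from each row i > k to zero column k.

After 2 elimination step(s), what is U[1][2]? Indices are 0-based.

[col 0] pivot -1
  R1 -= 4*R0 → (0, -4, -4)  (L[1][0] := 4)
  R2 -= 2*R0 → (0, 16, 18)  (L[2][0] := 2)
[col 1] pivot -4
  R2 -= -4*R1 → (0, 0, 2)  (L[2][1] := -4)

U[1][2] = -4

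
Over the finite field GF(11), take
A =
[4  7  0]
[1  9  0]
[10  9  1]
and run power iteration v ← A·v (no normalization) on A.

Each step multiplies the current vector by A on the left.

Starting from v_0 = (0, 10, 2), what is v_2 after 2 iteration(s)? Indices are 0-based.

v_2 = (8, 0, 7)

v_0 = (0, 10, 2).
v_1 = A·v_0 = (4, 2, 4).
v_2 = A·v_1 = (8, 0, 7).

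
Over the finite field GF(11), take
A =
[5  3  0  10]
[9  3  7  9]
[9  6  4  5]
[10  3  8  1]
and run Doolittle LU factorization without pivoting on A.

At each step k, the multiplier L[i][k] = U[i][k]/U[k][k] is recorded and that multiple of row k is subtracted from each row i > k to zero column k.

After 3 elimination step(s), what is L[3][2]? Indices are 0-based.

L[3][2] = 8

Step 1: pivot at (0,0) is 5.
  row1 ← row1 − (4)·row0  ⇒  L[1][0]=4, U row1=(0, 2, 7, 2)
  row2 ← row2 − (4)·row0  ⇒  L[2][0]=4, U row2=(0, 5, 4, 9)
  row3 ← row3 − (2)·row0  ⇒  L[3][0]=2, U row3=(0, 8, 8, 3)
Step 2: pivot at (1,1) is 2.
  row2 ← row2 − (8)·row1  ⇒  L[2][1]=8, U row2=(0, 0, 3, 4)
  row3 ← row3 − (4)·row1  ⇒  L[3][1]=4, U row3=(0, 0, 2, 6)
Step 3: pivot at (2,2) is 3.
  row3 ← row3 − (8)·row2  ⇒  L[3][2]=8, U row3=(0, 0, 0, 7)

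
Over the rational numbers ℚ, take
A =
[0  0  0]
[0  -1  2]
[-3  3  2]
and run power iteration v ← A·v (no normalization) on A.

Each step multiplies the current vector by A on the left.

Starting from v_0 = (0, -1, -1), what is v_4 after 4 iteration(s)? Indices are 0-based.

v_4 = (0, -89, -157)

v_0 = (0, -1, -1).
v_1 = A·v_0 = (0, -1, -5).
v_2 = A·v_1 = (0, -9, -13).
v_3 = A·v_2 = (0, -17, -53).
v_4 = A·v_3 = (0, -89, -157).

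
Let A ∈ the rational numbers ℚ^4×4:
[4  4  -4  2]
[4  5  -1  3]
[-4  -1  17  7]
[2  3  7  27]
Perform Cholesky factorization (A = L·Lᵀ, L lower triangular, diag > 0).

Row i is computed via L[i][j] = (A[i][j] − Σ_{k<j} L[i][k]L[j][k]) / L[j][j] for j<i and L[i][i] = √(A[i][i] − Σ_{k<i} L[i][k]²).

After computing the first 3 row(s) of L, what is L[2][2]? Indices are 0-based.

L[2][2] = 2

Step 1: L[0][0] = √(4) = 2.
  L[1][0] = (4) / L[0][0] = 2.
Step 2: L[1][1] = √(1) = 1.
  L[2][0] = (-4) / L[0][0] = -2.
  L[2][1] = (3) / L[1][1] = 3.
Step 3: L[2][2] = √(4) = 2.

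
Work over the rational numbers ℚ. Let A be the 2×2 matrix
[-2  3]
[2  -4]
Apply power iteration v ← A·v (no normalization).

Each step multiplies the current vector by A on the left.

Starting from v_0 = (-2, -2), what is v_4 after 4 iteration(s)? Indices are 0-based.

v_4 = (520, -632)

v_0 = (-2, -2).
v_1 = A·v_0 = (-2, 4).
v_2 = A·v_1 = (16, -20).
v_3 = A·v_2 = (-92, 112).
v_4 = A·v_3 = (520, -632).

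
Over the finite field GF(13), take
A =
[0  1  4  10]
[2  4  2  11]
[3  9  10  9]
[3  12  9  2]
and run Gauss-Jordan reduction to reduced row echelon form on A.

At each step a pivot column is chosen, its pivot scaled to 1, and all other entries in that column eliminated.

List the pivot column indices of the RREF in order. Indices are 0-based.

pivot(0,0): swap R0↔R1
pivot(0,0)=2: scale R0 → (1, 2, 1, 12)
  clear (2,0): R2 −= (3)R0 → (0, 3, 7, 12)
  clear (3,0): R3 −= (3)R0 → (0, 6, 6, 5)
pivot(1,1)=1: scale R1 → (0, 1, 4, 10)
  clear (0,1): R0 −= (2)R1 → (1, 0, 6, 5)
  clear (2,1): R2 −= (3)R1 → (0, 0, 8, 8)
  clear (3,1): R3 −= (6)R1 → (0, 0, 8, 10)
pivot(2,2)=8: scale R2 → (0, 0, 1, 1)
  clear (0,2): R0 −= (6)R2 → (1, 0, 0, 12)
  clear (1,2): R1 −= (4)R2 → (0, 1, 0, 6)
  clear (3,2): R3 −= (8)R2 → (0, 0, 0, 2)
pivot(3,3)=2: scale R3 → (0, 0, 0, 1)
  clear (0,3): R0 −= (12)R3 → (1, 0, 0, 0)
  clear (1,3): R1 −= (6)R3 → (0, 1, 0, 0)
  clear (2,3): R2 −= (1)R3 → (0, 0, 1, 0)

pivot columns: 0, 1, 2, 3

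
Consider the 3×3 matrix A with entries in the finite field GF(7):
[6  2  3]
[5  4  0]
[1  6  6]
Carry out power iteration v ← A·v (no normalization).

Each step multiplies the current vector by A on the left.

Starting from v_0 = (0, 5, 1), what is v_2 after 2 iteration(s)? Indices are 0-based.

v_0 = (0, 5, 1).
v_1 = A·v_0 = (6, 6, 1).
v_2 = A·v_1 = (2, 5, 6).

v_2 = (2, 5, 6)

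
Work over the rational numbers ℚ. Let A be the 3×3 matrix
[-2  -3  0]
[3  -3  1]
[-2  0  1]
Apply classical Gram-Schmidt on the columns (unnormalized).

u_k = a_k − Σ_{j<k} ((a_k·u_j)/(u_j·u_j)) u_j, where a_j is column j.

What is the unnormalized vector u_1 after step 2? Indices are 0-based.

Step 1: u_0 = a_0 = (-2, 3, -2).
Step 2: u_1 = a_1 − (-3/17)·u_0 = (-57/17, -42/17, -6/17).

u_1 = (-57/17, -42/17, -6/17)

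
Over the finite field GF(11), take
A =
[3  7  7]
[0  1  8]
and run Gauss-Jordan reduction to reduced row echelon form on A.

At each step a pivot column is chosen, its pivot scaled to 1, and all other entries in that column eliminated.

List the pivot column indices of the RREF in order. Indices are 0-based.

pivot columns: 0, 1

pivot(0,0)=3: scale R0 → (1, 6, 6)
pivot(1,1)=1: scale R1 → (0, 1, 8)
  clear (0,1): R0 −= (6)R1 → (1, 0, 2)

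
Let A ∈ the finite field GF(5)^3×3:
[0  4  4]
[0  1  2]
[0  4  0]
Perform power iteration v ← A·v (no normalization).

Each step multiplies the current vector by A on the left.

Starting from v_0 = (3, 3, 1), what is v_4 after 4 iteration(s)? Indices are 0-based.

v_0 = (3, 3, 1).
v_1 = A·v_0 = (1, 0, 2).
v_2 = A·v_1 = (3, 4, 0).
v_3 = A·v_2 = (1, 4, 1).
v_4 = A·v_3 = (0, 1, 1).

v_4 = (0, 1, 1)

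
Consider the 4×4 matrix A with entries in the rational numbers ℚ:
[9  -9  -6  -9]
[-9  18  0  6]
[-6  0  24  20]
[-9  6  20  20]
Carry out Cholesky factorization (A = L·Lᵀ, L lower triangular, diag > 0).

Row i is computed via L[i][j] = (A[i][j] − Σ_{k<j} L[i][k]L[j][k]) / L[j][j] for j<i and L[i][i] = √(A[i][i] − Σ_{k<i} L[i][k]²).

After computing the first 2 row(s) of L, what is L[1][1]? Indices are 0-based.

L[1][1] = 3

Step 1: L[0][0] = √(9) = 3.
  L[1][0] = (-9) / L[0][0] = -3.
Step 2: L[1][1] = √(9) = 3.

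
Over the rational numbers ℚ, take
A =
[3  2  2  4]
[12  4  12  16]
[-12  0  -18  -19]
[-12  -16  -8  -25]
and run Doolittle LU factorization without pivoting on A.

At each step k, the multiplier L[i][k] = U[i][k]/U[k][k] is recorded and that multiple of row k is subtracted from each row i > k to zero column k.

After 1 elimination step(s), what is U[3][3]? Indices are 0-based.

U[3][3] = -9

[col 0] pivot 3
  R1 -= 4*R0 → (0, -4, 4, 0)  (L[1][0] := 4)
  R2 -= -4*R0 → (0, 8, -10, -3)  (L[2][0] := -4)
  R3 -= -4*R0 → (0, -8, 0, -9)  (L[3][0] := -4)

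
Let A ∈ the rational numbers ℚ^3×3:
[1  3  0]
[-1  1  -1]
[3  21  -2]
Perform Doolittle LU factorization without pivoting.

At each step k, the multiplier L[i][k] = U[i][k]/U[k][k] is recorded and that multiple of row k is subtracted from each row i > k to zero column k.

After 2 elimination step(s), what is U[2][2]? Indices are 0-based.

k=0: U[0][0]=1
  eliminate (1,0): mult=-1, new row 1: (0, 4, -1); set L[1][0]=-1
  eliminate (2,0): mult=3, new row 2: (0, 12, -2); set L[2][0]=3
k=1: U[1][1]=4
  eliminate (2,1): mult=3, new row 2: (0, 0, 1); set L[2][1]=3

U[2][2] = 1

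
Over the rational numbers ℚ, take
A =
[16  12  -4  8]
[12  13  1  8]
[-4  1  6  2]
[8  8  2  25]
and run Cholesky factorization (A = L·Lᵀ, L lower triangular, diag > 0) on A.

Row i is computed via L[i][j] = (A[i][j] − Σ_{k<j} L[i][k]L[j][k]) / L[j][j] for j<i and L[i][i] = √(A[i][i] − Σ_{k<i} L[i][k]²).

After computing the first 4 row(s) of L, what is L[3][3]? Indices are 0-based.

L[3][3] = 4

Step 1: L[0][0] = √(16) = 4.
  L[1][0] = (12) / L[0][0] = 3.
Step 2: L[1][1] = √(4) = 2.
  L[2][0] = (-4) / L[0][0] = -1.
  L[2][1] = (4) / L[1][1] = 2.
Step 3: L[2][2] = √(1) = 1.
  L[3][0] = (8) / L[0][0] = 2.
  L[3][1] = (2) / L[1][1] = 1.
  L[3][2] = (2) / L[2][2] = 2.
Step 4: L[3][3] = √(16) = 4.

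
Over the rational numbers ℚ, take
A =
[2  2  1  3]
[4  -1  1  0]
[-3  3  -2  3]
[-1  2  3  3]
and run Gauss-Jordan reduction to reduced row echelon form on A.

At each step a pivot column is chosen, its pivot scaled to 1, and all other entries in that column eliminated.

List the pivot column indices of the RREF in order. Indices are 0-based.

pivot columns: 0, 1, 2, 3

[1] R0 /= 2  ⇒  (1, 1, 1/2, 3/2)
     R1 -= 4·R0  ⇒  (0, -5, -1, -6)
     R2 -= -3·R0  ⇒  (0, 6, -1/2, 15/2)
     R3 -= -1·R0  ⇒  (0, 3, 7/2, 9/2)
[2] R1 /= -5  ⇒  (0, 1, 1/5, 6/5)
     R0 -= 1·R1  ⇒  (1, 0, 3/10, 3/10)
     R2 -= 6·R1  ⇒  (0, 0, -17/10, 3/10)
     R3 -= 3·R1  ⇒  (0, 0, 29/10, 9/10)
[3] R2 /= -17/10  ⇒  (0, 0, 1, -3/17)
     R0 -= 3/10·R2  ⇒  (1, 0, 0, 6/17)
     R1 -= 1/5·R2  ⇒  (0, 1, 0, 21/17)
     R3 -= 29/10·R2  ⇒  (0, 0, 0, 24/17)
[4] R3 /= 24/17  ⇒  (0, 0, 0, 1)
     R0 -= 6/17·R3  ⇒  (1, 0, 0, 0)
     R1 -= 21/17·R3  ⇒  (0, 1, 0, 0)
     R2 -= -3/17·R3  ⇒  (0, 0, 1, 0)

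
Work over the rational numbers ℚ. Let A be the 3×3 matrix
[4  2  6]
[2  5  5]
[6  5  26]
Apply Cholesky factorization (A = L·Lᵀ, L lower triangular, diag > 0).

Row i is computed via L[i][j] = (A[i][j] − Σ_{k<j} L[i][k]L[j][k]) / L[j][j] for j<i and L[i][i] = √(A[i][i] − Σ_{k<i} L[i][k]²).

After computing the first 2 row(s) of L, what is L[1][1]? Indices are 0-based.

L[1][1] = 2

Step 1: L[0][0] = √(4) = 2.
  L[1][0] = (2) / L[0][0] = 1.
Step 2: L[1][1] = √(4) = 2.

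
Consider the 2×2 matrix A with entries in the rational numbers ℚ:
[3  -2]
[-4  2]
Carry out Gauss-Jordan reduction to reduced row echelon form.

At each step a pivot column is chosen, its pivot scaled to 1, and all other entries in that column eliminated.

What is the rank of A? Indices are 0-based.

step 1: normalize row 0 (÷3) = (1, -2/3)
  row 1: subtract -4×row0 = (0, -2/3)
step 2: normalize row 1 (÷-2/3) = (0, 1)
  row 0: subtract -2/3×row1 = (1, 0)

rank = 2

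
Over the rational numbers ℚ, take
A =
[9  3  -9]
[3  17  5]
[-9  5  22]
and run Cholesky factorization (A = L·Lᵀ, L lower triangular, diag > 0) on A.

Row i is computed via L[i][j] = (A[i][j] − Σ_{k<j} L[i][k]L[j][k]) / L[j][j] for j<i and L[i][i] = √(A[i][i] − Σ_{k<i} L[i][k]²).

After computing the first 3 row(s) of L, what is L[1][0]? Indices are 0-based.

L[1][0] = 1

Step 1: L[0][0] = √(9) = 3.
  L[1][0] = (3) / L[0][0] = 1.
Step 2: L[1][1] = √(16) = 4.
  L[2][0] = (-9) / L[0][0] = -3.
  L[2][1] = (8) / L[1][1] = 2.
Step 3: L[2][2] = √(9) = 3.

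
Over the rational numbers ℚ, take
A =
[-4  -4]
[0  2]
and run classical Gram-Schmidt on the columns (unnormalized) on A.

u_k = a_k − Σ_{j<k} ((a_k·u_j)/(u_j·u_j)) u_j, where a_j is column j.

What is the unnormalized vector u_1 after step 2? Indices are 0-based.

u_1 = (0, 2)

Step 1: u_0 = a_0 = (-4, 0).
Step 2: u_1 = a_1 − (1)·u_0 = (0, 2).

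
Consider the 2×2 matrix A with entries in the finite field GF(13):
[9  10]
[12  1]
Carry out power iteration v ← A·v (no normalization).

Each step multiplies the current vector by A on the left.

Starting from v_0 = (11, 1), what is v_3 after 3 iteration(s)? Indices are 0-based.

v_3 = (5, 1)

v_0 = (11, 1).
v_1 = A·v_0 = (5, 3).
v_2 = A·v_1 = (10, 11).
v_3 = A·v_2 = (5, 1).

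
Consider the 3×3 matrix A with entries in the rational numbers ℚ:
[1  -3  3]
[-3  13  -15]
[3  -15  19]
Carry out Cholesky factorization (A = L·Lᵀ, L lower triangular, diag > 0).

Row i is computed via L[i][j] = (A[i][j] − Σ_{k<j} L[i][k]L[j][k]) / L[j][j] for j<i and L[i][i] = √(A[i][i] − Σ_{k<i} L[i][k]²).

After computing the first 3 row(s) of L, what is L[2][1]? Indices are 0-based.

Step 1: L[0][0] = √(1) = 1.
  L[1][0] = (-3) / L[0][0] = -3.
Step 2: L[1][1] = √(4) = 2.
  L[2][0] = (3) / L[0][0] = 3.
  L[2][1] = (-6) / L[1][1] = -3.
Step 3: L[2][2] = √(1) = 1.

L[2][1] = -3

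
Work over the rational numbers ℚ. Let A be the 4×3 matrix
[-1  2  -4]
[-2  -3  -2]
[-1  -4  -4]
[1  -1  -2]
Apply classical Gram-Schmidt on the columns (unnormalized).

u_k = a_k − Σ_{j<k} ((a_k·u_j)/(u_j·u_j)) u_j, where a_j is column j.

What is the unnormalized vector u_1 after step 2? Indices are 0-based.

Step 1: u_0 = a_0 = (-1, -2, -1, 1).
Step 2: u_1 = a_1 − (1)·u_0 = (3, -1, -3, -2).

u_1 = (3, -1, -3, -2)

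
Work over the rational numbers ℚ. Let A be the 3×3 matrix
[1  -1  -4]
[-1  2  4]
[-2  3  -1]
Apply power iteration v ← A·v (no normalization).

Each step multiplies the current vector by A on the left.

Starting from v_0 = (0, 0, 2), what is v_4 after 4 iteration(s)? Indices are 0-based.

v_4 = (-488, 696, 986)

v_0 = (0, 0, 2).
v_1 = A·v_0 = (-8, 8, -2).
v_2 = A·v_1 = (-8, 16, 42).
v_3 = A·v_2 = (-192, 208, 22).
v_4 = A·v_3 = (-488, 696, 986).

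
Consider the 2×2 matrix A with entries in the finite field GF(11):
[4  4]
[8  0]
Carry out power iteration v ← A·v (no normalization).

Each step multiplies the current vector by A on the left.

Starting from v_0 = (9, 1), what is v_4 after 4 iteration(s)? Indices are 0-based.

v_4 = (4, 2)

v_0 = (9, 1).
v_1 = A·v_0 = (7, 6).
v_2 = A·v_1 = (8, 1).
v_3 = A·v_2 = (3, 9).
v_4 = A·v_3 = (4, 2).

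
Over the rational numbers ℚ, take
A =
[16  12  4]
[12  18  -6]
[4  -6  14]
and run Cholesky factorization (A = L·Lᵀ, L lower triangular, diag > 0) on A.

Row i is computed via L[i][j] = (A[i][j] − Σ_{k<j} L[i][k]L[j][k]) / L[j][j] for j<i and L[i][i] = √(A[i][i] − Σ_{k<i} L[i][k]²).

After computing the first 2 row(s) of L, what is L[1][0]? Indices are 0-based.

L[1][0] = 3

Step 1: L[0][0] = √(16) = 4.
  L[1][0] = (12) / L[0][0] = 3.
Step 2: L[1][1] = √(9) = 3.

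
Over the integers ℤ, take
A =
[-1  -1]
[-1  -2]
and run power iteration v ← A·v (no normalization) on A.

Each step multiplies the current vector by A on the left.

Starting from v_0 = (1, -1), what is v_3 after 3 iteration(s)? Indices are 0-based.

v_3 = (3, 5)

v_0 = (1, -1).
v_1 = A·v_0 = (0, 1).
v_2 = A·v_1 = (-1, -2).
v_3 = A·v_2 = (3, 5).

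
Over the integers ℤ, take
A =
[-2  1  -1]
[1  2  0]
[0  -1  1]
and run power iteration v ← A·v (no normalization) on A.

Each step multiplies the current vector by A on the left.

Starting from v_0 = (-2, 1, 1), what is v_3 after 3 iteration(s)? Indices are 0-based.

v_3 = (20, 0, -4)

v_0 = (-2, 1, 1).
v_1 = A·v_0 = (4, 0, 0).
v_2 = A·v_1 = (-8, 4, 0).
v_3 = A·v_2 = (20, 0, -4).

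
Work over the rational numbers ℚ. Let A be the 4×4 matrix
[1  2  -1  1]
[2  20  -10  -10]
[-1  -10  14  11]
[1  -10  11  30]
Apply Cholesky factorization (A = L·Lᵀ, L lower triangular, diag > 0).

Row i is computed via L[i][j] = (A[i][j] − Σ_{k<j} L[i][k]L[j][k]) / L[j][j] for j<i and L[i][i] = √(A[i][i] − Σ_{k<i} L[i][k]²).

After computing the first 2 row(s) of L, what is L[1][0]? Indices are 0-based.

L[1][0] = 2

Step 1: L[0][0] = √(1) = 1.
  L[1][0] = (2) / L[0][0] = 2.
Step 2: L[1][1] = √(16) = 4.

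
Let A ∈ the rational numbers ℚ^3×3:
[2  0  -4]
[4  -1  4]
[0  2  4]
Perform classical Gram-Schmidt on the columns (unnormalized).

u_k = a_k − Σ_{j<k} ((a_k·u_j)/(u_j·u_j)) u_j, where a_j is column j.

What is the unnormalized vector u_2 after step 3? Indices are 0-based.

u_2 = (-16/3, 8/3, 4/3)

Step 1: u_0 = a_0 = (2, 4, 0).
Step 2: u_1 = a_1 − (-1/5)·u_0 = (2/5, -1/5, 2).
Step 3: u_2 = a_2 − (2/5)·u_0 − (4/3)·u_1 = (-16/3, 8/3, 4/3).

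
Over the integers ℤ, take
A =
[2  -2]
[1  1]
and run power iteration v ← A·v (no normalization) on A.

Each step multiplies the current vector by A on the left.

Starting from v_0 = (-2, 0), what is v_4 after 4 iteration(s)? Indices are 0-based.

v_0 = (-2, 0).
v_1 = A·v_0 = (-4, -2).
v_2 = A·v_1 = (-4, -6).
v_3 = A·v_2 = (4, -10).
v_4 = A·v_3 = (28, -6).

v_4 = (28, -6)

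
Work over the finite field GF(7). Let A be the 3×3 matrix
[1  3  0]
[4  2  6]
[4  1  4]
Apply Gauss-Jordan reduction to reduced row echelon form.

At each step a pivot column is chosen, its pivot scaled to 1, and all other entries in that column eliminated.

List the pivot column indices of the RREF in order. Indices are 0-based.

step 1: normalize row 0 (÷1) = (1, 3, 0)
  row 1: subtract 4×row0 = (0, 4, 6)
  row 2: subtract 4×row0 = (0, 3, 4)
step 2: normalize row 1 (÷4) = (0, 1, 5)
  row 0: subtract 3×row1 = (1, 0, 6)
  row 2: subtract 3×row1 = (0, 0, 3)
step 3: normalize row 2 (÷3) = (0, 0, 1)
  row 0: subtract 6×row2 = (1, 0, 0)
  row 1: subtract 5×row2 = (0, 1, 0)

pivot columns: 0, 1, 2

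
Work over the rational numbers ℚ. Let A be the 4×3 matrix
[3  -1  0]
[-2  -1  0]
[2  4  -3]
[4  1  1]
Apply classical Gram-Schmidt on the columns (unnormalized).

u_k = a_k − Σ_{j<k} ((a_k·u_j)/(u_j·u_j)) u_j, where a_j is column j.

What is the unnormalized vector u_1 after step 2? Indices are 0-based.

u_1 = (-2, -1/3, 10/3, -1/3)

Step 1: u_0 = a_0 = (3, -2, 2, 4).
Step 2: u_1 = a_1 − (1/3)·u_0 = (-2, -1/3, 10/3, -1/3).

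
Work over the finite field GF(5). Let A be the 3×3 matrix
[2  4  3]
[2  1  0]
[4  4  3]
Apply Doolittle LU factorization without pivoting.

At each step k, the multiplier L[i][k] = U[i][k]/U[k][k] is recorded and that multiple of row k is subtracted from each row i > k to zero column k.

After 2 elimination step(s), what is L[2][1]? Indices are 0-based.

L[2][1] = 3

Step 1: pivot at (0,0) is 2.
  row1 ← row1 − (1)·row0  ⇒  L[1][0]=1, U row1=(0, 2, 2)
  row2 ← row2 − (2)·row0  ⇒  L[2][0]=2, U row2=(0, 1, 2)
Step 2: pivot at (1,1) is 2.
  row2 ← row2 − (3)·row1  ⇒  L[2][1]=3, U row2=(0, 0, 1)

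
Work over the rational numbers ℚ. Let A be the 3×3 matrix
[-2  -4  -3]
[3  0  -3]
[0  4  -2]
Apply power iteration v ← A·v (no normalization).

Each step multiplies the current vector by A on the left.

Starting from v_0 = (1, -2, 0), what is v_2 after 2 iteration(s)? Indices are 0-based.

v_2 = (0, 42, 28)

v_0 = (1, -2, 0).
v_1 = A·v_0 = (6, 3, -8).
v_2 = A·v_1 = (0, 42, 28).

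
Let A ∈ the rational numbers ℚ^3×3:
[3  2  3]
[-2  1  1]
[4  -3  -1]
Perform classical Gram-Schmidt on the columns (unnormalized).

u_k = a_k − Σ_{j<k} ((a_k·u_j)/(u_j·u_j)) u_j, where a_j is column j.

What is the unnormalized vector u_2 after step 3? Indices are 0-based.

u_2 = (16/171, 136/171, 56/171)

Step 1: u_0 = a_0 = (3, -2, 4).
Step 2: u_1 = a_1 − (-8/29)·u_0 = (82/29, 13/29, -55/29).
Step 3: u_2 = a_2 − (3/29)·u_0 − (157/171)·u_1 = (16/171, 136/171, 56/171).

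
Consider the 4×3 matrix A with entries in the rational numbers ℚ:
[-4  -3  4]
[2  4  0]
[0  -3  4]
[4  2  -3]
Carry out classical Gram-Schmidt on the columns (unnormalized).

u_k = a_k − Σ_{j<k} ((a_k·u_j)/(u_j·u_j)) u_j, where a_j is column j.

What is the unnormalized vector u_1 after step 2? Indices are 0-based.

u_1 = (1/9, 22/9, -3, -10/9)

Step 1: u_0 = a_0 = (-4, 2, 0, 4).
Step 2: u_1 = a_1 − (7/9)·u_0 = (1/9, 22/9, -3, -10/9).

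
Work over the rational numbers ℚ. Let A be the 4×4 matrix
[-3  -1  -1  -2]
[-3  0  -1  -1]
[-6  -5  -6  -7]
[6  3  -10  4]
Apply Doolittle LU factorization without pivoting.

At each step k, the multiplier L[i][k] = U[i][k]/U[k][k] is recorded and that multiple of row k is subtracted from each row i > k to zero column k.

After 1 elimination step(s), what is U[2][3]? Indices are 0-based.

[col 0] pivot -3
  R1 -= 1*R0 → (0, 1, 0, 1)  (L[1][0] := 1)
  R2 -= 2*R0 → (0, -3, -4, -3)  (L[2][0] := 2)
  R3 -= -2*R0 → (0, 1, -12, 0)  (L[3][0] := -2)

U[2][3] = -3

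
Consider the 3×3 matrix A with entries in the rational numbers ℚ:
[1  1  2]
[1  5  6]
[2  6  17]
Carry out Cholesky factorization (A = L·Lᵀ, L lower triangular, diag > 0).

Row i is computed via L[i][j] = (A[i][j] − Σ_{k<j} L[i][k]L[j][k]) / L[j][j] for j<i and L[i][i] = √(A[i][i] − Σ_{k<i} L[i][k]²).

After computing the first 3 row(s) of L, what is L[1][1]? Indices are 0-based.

Step 1: L[0][0] = √(1) = 1.
  L[1][0] = (1) / L[0][0] = 1.
Step 2: L[1][1] = √(4) = 2.
  L[2][0] = (2) / L[0][0] = 2.
  L[2][1] = (4) / L[1][1] = 2.
Step 3: L[2][2] = √(9) = 3.

L[1][1] = 2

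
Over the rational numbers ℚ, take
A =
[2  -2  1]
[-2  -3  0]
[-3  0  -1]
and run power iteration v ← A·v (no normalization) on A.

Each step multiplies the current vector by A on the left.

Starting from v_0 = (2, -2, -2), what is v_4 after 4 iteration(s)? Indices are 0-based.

v_4 = (-30, -198, -92)

v_0 = (2, -2, -2).
v_1 = A·v_0 = (6, 2, -4).
v_2 = A·v_1 = (4, -18, -14).
v_3 = A·v_2 = (30, 46, 2).
v_4 = A·v_3 = (-30, -198, -92).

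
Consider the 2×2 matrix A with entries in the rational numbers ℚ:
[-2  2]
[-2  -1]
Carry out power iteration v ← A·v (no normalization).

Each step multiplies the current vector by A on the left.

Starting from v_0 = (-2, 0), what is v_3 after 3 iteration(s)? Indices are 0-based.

v_0 = (-2, 0).
v_1 = A·v_0 = (4, 4).
v_2 = A·v_1 = (0, -12).
v_3 = A·v_2 = (-24, 12).

v_3 = (-24, 12)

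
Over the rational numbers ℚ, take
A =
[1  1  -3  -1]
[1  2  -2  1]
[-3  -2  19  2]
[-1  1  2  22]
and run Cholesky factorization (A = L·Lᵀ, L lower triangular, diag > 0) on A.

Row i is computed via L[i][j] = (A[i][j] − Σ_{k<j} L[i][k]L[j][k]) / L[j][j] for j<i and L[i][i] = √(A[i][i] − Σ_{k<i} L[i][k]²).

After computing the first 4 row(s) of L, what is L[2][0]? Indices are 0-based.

Step 1: L[0][0] = √(1) = 1.
  L[1][0] = (1) / L[0][0] = 1.
Step 2: L[1][1] = √(1) = 1.
  L[2][0] = (-3) / L[0][0] = -3.
  L[2][1] = (1) / L[1][1] = 1.
Step 3: L[2][2] = √(9) = 3.
  L[3][0] = (-1) / L[0][0] = -1.
  L[3][1] = (2) / L[1][1] = 2.
  L[3][2] = (-3) / L[2][2] = -1.
Step 4: L[3][3] = √(16) = 4.

L[2][0] = -3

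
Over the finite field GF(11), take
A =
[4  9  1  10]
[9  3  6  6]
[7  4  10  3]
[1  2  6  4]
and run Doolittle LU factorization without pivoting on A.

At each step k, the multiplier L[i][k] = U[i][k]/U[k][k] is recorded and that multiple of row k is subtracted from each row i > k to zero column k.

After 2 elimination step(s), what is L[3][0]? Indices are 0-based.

L[3][0] = 3

[col 0] pivot 4
  R1 -= 5*R0 → (0, 2, 1, 0)  (L[1][0] := 5)
  R2 -= 10*R0 → (0, 2, 0, 2)  (L[2][0] := 10)
  R3 -= 3*R0 → (0, 8, 3, 7)  (L[3][0] := 3)
[col 1] pivot 2
  R2 -= 1*R1 → (0, 0, 10, 2)  (L[2][1] := 1)
  R3 -= 4*R1 → (0, 0, 10, 7)  (L[3][1] := 4)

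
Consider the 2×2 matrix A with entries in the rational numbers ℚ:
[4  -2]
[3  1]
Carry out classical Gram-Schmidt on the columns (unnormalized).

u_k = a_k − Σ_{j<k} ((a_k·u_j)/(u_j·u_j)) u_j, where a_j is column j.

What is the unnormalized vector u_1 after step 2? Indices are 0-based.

u_1 = (-6/5, 8/5)

Step 1: u_0 = a_0 = (4, 3).
Step 2: u_1 = a_1 − (-1/5)·u_0 = (-6/5, 8/5).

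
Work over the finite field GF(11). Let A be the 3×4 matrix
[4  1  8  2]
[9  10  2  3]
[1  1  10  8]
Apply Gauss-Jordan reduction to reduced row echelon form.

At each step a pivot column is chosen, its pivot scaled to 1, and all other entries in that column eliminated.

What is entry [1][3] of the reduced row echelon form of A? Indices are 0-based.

M[1][3] = 8

step 1: normalize row 0 (÷4) = (1, 3, 2, 6)
  row 1: subtract 9×row0 = (0, 5, 6, 4)
  row 2: subtract 1×row0 = (0, 9, 8, 2)
step 2: normalize row 1 (÷5) = (0, 1, 10, 3)
  row 0: subtract 3×row1 = (1, 0, 5, 8)
  row 2: subtract 9×row1 = (0, 0, 6, 8)
step 3: normalize row 2 (÷6) = (0, 0, 1, 5)
  row 0: subtract 5×row2 = (1, 0, 0, 5)
  row 1: subtract 10×row2 = (0, 1, 0, 8)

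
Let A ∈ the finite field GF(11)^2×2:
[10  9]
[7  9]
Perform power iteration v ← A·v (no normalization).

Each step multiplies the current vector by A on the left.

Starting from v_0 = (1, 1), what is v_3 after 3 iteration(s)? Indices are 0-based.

v_0 = (1, 1).
v_1 = A·v_0 = (8, 5).
v_2 = A·v_1 = (4, 2).
v_3 = A·v_2 = (3, 2).

v_3 = (3, 2)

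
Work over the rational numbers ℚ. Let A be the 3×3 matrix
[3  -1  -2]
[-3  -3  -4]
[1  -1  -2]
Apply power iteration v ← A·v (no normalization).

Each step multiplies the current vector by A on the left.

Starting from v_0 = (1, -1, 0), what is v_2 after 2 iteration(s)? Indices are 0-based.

v_2 = (8, -20, 0)

v_0 = (1, -1, 0).
v_1 = A·v_0 = (4, 0, 2).
v_2 = A·v_1 = (8, -20, 0).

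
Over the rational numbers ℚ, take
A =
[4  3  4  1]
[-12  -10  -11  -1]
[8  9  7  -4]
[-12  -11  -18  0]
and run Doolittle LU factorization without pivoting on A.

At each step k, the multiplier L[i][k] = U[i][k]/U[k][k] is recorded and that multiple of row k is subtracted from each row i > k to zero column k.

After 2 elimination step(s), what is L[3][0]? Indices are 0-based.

L[3][0] = -3

Step 1: pivot at (0,0) is 4.
  row1 ← row1 − (-3)·row0  ⇒  L[1][0]=-3, U row1=(0, -1, 1, 2)
  row2 ← row2 − (2)·row0  ⇒  L[2][0]=2, U row2=(0, 3, -1, -6)
  row3 ← row3 − (-3)·row0  ⇒  L[3][0]=-3, U row3=(0, -2, -6, 3)
Step 2: pivot at (1,1) is -1.
  row2 ← row2 − (-3)·row1  ⇒  L[2][1]=-3, U row2=(0, 0, 2, 0)
  row3 ← row3 − (2)·row1  ⇒  L[3][1]=2, U row3=(0, 0, -8, -1)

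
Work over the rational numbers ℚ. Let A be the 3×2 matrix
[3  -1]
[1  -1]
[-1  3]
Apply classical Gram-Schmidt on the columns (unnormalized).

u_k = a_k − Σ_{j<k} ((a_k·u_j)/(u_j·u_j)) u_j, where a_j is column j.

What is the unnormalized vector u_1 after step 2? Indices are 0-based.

u_1 = (10/11, -4/11, 26/11)

Step 1: u_0 = a_0 = (3, 1, -1).
Step 2: u_1 = a_1 − (-7/11)·u_0 = (10/11, -4/11, 26/11).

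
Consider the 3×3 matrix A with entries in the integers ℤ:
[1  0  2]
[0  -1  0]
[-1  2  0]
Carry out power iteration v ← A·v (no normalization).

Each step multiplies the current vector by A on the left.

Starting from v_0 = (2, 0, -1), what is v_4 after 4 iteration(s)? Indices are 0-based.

v_4 = (4, 0, 4)

v_0 = (2, 0, -1).
v_1 = A·v_0 = (0, 0, -2).
v_2 = A·v_1 = (-4, 0, 0).
v_3 = A·v_2 = (-4, 0, 4).
v_4 = A·v_3 = (4, 0, 4).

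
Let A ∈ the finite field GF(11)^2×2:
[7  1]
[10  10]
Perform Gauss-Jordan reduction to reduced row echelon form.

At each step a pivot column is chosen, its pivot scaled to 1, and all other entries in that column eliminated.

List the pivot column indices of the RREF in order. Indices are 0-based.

pivot columns: 0, 1

step 1: normalize row 0 (÷7) = (1, 8)
  row 1: subtract 10×row0 = (0, 7)
step 2: normalize row 1 (÷7) = (0, 1)
  row 0: subtract 8×row1 = (1, 0)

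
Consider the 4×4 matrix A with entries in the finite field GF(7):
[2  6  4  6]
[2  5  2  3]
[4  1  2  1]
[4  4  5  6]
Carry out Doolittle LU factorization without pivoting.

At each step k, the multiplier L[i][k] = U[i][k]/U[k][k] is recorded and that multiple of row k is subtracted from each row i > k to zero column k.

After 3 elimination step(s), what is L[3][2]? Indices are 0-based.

Step 1: pivot at (0,0) is 2.
  row1 ← row1 − (1)·row0  ⇒  L[1][0]=1, U row1=(0, 6, 5, 4)
  row2 ← row2 − (2)·row0  ⇒  L[2][0]=2, U row2=(0, 3, 1, 3)
  row3 ← row3 − (2)·row0  ⇒  L[3][0]=2, U row3=(0, 6, 4, 1)
Step 2: pivot at (1,1) is 6.
  row2 ← row2 − (4)·row1  ⇒  L[2][1]=4, U row2=(0, 0, 2, 1)
  row3 ← row3 − (1)·row1  ⇒  L[3][1]=1, U row3=(0, 0, 6, 4)
Step 3: pivot at (2,2) is 2.
  row3 ← row3 − (3)·row2  ⇒  L[3][2]=3, U row3=(0, 0, 0, 1)

L[3][2] = 3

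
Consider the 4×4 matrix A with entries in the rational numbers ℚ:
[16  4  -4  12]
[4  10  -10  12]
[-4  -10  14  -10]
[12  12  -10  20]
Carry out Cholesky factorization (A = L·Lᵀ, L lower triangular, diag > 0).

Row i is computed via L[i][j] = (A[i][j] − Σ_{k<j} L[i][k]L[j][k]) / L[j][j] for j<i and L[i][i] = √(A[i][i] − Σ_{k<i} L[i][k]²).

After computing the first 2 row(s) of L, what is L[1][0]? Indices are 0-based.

L[1][0] = 1

Step 1: L[0][0] = √(16) = 4.
  L[1][0] = (4) / L[0][0] = 1.
Step 2: L[1][1] = √(9) = 3.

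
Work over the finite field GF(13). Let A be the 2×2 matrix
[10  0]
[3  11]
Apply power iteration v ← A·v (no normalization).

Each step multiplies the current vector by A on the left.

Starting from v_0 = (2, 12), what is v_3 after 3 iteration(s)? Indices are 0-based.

v_0 = (2, 12).
v_1 = A·v_0 = (7, 8).
v_2 = A·v_1 = (5, 5).
v_3 = A·v_2 = (11, 5).

v_3 = (11, 5)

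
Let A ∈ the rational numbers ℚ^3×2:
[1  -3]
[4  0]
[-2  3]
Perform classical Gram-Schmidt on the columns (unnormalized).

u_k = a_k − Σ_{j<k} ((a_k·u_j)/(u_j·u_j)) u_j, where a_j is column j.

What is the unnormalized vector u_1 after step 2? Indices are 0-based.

u_1 = (-18/7, 12/7, 15/7)

Step 1: u_0 = a_0 = (1, 4, -2).
Step 2: u_1 = a_1 − (-3/7)·u_0 = (-18/7, 12/7, 15/7).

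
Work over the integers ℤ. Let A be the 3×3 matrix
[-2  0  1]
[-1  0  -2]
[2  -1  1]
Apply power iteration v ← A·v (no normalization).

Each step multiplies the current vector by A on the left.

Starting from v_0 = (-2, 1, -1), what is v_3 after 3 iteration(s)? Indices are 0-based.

v_0 = (-2, 1, -1).
v_1 = A·v_0 = (3, 4, -6).
v_2 = A·v_1 = (-12, 9, -4).
v_3 = A·v_2 = (20, 20, -37).

v_3 = (20, 20, -37)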